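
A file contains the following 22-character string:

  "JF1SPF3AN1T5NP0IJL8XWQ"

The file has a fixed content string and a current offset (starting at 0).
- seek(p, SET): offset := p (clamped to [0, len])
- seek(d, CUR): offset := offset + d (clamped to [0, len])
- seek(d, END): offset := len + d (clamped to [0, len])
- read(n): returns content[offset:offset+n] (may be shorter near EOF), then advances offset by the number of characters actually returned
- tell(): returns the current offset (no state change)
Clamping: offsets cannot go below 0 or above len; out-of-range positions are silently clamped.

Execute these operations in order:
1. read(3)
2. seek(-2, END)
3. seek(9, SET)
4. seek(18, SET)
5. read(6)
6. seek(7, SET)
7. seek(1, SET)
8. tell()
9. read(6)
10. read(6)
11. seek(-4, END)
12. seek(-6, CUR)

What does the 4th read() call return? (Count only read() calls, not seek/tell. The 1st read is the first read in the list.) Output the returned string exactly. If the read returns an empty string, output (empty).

After 1 (read(3)): returned 'JF1', offset=3
After 2 (seek(-2, END)): offset=20
After 3 (seek(9, SET)): offset=9
After 4 (seek(18, SET)): offset=18
After 5 (read(6)): returned '8XWQ', offset=22
After 6 (seek(7, SET)): offset=7
After 7 (seek(1, SET)): offset=1
After 8 (tell()): offset=1
After 9 (read(6)): returned 'F1SPF3', offset=7
After 10 (read(6)): returned 'AN1T5N', offset=13
After 11 (seek(-4, END)): offset=18
After 12 (seek(-6, CUR)): offset=12

Answer: AN1T5N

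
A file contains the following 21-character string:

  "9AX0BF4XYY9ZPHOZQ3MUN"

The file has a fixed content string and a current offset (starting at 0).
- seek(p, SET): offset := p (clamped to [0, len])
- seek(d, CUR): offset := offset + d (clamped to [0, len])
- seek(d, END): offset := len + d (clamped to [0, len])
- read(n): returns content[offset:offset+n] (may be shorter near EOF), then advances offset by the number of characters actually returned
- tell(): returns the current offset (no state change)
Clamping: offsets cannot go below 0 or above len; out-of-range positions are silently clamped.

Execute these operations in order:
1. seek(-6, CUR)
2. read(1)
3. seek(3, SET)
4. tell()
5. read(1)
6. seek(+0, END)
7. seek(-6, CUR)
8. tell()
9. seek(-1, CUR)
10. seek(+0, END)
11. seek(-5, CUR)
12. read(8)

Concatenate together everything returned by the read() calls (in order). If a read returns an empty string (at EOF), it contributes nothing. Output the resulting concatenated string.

Answer: 90Q3MUN

Derivation:
After 1 (seek(-6, CUR)): offset=0
After 2 (read(1)): returned '9', offset=1
After 3 (seek(3, SET)): offset=3
After 4 (tell()): offset=3
After 5 (read(1)): returned '0', offset=4
After 6 (seek(+0, END)): offset=21
After 7 (seek(-6, CUR)): offset=15
After 8 (tell()): offset=15
After 9 (seek(-1, CUR)): offset=14
After 10 (seek(+0, END)): offset=21
After 11 (seek(-5, CUR)): offset=16
After 12 (read(8)): returned 'Q3MUN', offset=21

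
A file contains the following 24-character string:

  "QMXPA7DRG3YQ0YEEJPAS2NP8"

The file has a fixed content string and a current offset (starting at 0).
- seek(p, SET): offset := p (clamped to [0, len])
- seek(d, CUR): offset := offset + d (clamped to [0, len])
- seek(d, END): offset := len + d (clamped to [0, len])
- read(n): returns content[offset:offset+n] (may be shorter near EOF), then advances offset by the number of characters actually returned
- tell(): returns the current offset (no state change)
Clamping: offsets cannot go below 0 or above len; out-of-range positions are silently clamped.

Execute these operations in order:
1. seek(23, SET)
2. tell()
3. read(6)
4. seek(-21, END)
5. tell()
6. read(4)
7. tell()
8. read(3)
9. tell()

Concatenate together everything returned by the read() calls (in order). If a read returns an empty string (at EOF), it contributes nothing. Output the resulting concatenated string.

Answer: 8PA7DRG3

Derivation:
After 1 (seek(23, SET)): offset=23
After 2 (tell()): offset=23
After 3 (read(6)): returned '8', offset=24
After 4 (seek(-21, END)): offset=3
After 5 (tell()): offset=3
After 6 (read(4)): returned 'PA7D', offset=7
After 7 (tell()): offset=7
After 8 (read(3)): returned 'RG3', offset=10
After 9 (tell()): offset=10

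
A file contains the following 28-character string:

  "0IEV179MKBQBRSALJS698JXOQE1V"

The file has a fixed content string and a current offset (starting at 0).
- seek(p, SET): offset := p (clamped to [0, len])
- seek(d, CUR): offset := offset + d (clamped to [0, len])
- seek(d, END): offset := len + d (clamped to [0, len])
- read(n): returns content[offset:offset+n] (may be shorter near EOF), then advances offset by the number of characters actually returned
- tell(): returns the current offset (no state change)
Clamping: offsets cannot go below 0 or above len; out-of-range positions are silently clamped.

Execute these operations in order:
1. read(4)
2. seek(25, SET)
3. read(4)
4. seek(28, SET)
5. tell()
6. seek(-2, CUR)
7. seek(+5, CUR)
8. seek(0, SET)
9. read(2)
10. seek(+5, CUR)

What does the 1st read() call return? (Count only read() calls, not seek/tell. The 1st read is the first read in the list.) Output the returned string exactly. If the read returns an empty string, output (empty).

After 1 (read(4)): returned '0IEV', offset=4
After 2 (seek(25, SET)): offset=25
After 3 (read(4)): returned 'E1V', offset=28
After 4 (seek(28, SET)): offset=28
After 5 (tell()): offset=28
After 6 (seek(-2, CUR)): offset=26
After 7 (seek(+5, CUR)): offset=28
After 8 (seek(0, SET)): offset=0
After 9 (read(2)): returned '0I', offset=2
After 10 (seek(+5, CUR)): offset=7

Answer: 0IEV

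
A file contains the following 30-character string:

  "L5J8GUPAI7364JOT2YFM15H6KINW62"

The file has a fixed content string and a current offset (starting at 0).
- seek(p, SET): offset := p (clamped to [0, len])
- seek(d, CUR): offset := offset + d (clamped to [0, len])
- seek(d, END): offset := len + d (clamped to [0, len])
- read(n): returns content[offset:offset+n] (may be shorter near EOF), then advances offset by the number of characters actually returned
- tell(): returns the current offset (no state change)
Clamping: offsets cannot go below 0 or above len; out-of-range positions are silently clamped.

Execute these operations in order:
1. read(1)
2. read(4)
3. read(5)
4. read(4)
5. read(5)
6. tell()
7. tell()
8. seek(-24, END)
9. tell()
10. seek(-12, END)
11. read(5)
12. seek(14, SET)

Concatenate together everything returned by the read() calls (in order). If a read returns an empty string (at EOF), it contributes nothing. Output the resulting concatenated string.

Answer: L5J8GUPAI7364JOT2YFFM15H

Derivation:
After 1 (read(1)): returned 'L', offset=1
After 2 (read(4)): returned '5J8G', offset=5
After 3 (read(5)): returned 'UPAI7', offset=10
After 4 (read(4)): returned '364J', offset=14
After 5 (read(5)): returned 'OT2YF', offset=19
After 6 (tell()): offset=19
After 7 (tell()): offset=19
After 8 (seek(-24, END)): offset=6
After 9 (tell()): offset=6
After 10 (seek(-12, END)): offset=18
After 11 (read(5)): returned 'FM15H', offset=23
After 12 (seek(14, SET)): offset=14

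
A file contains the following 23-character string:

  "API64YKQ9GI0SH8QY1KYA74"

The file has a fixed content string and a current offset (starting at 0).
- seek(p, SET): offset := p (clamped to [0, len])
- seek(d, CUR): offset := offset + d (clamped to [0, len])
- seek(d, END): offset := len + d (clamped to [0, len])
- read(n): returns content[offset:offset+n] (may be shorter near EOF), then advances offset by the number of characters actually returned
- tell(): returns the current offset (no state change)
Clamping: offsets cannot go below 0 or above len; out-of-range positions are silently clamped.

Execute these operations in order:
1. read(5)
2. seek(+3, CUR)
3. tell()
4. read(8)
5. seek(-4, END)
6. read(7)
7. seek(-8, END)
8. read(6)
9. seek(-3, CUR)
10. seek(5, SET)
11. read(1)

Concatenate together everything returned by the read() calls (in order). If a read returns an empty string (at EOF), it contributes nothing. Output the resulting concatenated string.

Answer: API649GI0SH8QYA74QY1KYAY

Derivation:
After 1 (read(5)): returned 'API64', offset=5
After 2 (seek(+3, CUR)): offset=8
After 3 (tell()): offset=8
After 4 (read(8)): returned '9GI0SH8Q', offset=16
After 5 (seek(-4, END)): offset=19
After 6 (read(7)): returned 'YA74', offset=23
After 7 (seek(-8, END)): offset=15
After 8 (read(6)): returned 'QY1KYA', offset=21
After 9 (seek(-3, CUR)): offset=18
After 10 (seek(5, SET)): offset=5
After 11 (read(1)): returned 'Y', offset=6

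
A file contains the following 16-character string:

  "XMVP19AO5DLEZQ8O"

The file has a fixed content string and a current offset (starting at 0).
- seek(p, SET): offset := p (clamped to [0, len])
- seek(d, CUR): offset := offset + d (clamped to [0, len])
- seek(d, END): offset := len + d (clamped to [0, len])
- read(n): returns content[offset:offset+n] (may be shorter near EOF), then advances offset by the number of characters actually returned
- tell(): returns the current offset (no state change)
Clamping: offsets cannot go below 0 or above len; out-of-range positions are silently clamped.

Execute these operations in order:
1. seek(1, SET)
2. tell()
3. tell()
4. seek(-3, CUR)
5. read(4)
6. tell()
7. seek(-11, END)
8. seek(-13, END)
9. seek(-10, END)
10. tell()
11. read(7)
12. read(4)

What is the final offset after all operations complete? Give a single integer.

After 1 (seek(1, SET)): offset=1
After 2 (tell()): offset=1
After 3 (tell()): offset=1
After 4 (seek(-3, CUR)): offset=0
After 5 (read(4)): returned 'XMVP', offset=4
After 6 (tell()): offset=4
After 7 (seek(-11, END)): offset=5
After 8 (seek(-13, END)): offset=3
After 9 (seek(-10, END)): offset=6
After 10 (tell()): offset=6
After 11 (read(7)): returned 'AO5DLEZ', offset=13
After 12 (read(4)): returned 'Q8O', offset=16

Answer: 16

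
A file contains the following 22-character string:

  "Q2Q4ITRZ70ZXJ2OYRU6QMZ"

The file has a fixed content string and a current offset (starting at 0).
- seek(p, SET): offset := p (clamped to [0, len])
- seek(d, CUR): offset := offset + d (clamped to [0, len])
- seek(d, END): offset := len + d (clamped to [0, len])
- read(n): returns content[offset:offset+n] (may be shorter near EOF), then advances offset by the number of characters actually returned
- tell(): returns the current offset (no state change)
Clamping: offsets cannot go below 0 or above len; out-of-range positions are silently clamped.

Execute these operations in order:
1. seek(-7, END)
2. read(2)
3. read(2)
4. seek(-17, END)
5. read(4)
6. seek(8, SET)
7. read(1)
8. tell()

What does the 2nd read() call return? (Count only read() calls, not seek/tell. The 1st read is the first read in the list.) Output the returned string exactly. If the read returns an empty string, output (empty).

After 1 (seek(-7, END)): offset=15
After 2 (read(2)): returned 'YR', offset=17
After 3 (read(2)): returned 'U6', offset=19
After 4 (seek(-17, END)): offset=5
After 5 (read(4)): returned 'TRZ7', offset=9
After 6 (seek(8, SET)): offset=8
After 7 (read(1)): returned '7', offset=9
After 8 (tell()): offset=9

Answer: U6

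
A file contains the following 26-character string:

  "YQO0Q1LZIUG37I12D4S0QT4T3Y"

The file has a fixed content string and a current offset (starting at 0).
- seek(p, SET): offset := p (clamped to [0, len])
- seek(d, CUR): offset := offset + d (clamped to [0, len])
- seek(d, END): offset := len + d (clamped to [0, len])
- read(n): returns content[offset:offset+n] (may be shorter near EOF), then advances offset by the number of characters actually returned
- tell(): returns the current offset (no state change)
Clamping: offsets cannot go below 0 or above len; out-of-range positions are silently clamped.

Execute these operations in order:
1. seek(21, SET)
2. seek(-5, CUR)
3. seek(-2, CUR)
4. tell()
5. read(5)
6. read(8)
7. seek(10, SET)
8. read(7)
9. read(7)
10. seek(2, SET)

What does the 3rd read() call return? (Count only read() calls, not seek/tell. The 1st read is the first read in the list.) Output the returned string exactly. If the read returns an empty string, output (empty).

Answer: G37I12D

Derivation:
After 1 (seek(21, SET)): offset=21
After 2 (seek(-5, CUR)): offset=16
After 3 (seek(-2, CUR)): offset=14
After 4 (tell()): offset=14
After 5 (read(5)): returned '12D4S', offset=19
After 6 (read(8)): returned '0QT4T3Y', offset=26
After 7 (seek(10, SET)): offset=10
After 8 (read(7)): returned 'G37I12D', offset=17
After 9 (read(7)): returned '4S0QT4T', offset=24
After 10 (seek(2, SET)): offset=2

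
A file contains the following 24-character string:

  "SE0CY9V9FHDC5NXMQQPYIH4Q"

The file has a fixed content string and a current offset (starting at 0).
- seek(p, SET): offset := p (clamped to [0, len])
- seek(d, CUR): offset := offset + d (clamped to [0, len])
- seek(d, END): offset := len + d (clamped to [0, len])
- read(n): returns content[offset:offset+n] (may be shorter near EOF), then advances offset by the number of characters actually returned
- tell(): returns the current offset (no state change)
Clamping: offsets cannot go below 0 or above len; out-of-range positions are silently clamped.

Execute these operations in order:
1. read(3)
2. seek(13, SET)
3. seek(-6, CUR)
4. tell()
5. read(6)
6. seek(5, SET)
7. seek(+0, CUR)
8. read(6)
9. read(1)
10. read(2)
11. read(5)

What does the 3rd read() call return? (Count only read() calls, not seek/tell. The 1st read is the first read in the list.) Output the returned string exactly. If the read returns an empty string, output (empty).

After 1 (read(3)): returned 'SE0', offset=3
After 2 (seek(13, SET)): offset=13
After 3 (seek(-6, CUR)): offset=7
After 4 (tell()): offset=7
After 5 (read(6)): returned '9FHDC5', offset=13
After 6 (seek(5, SET)): offset=5
After 7 (seek(+0, CUR)): offset=5
After 8 (read(6)): returned '9V9FHD', offset=11
After 9 (read(1)): returned 'C', offset=12
After 10 (read(2)): returned '5N', offset=14
After 11 (read(5)): returned 'XMQQP', offset=19

Answer: 9V9FHD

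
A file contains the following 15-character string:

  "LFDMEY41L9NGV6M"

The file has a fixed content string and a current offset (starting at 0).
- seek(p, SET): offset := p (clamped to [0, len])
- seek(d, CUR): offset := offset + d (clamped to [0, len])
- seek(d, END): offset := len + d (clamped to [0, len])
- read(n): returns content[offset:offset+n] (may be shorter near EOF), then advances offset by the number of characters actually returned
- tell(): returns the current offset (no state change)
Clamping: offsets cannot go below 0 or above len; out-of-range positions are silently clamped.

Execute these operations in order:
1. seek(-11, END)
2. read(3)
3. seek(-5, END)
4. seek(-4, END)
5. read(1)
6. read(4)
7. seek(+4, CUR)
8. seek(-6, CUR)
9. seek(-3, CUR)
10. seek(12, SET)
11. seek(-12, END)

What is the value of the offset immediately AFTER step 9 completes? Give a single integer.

After 1 (seek(-11, END)): offset=4
After 2 (read(3)): returned 'EY4', offset=7
After 3 (seek(-5, END)): offset=10
After 4 (seek(-4, END)): offset=11
After 5 (read(1)): returned 'G', offset=12
After 6 (read(4)): returned 'V6M', offset=15
After 7 (seek(+4, CUR)): offset=15
After 8 (seek(-6, CUR)): offset=9
After 9 (seek(-3, CUR)): offset=6

Answer: 6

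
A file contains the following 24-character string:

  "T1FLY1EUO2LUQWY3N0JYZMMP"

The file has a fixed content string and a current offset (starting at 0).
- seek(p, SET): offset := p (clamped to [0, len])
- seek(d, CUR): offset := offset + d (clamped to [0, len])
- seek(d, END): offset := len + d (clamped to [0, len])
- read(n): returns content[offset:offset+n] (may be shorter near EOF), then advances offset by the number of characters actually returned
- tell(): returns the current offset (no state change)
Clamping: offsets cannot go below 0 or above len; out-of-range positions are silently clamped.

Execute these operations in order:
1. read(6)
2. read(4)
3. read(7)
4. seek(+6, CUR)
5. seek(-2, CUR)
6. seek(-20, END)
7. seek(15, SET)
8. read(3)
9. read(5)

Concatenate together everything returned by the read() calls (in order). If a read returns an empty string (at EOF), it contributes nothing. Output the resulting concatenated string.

Answer: T1FLY1EUO2LUQWY3N3N0JYZMM

Derivation:
After 1 (read(6)): returned 'T1FLY1', offset=6
After 2 (read(4)): returned 'EUO2', offset=10
After 3 (read(7)): returned 'LUQWY3N', offset=17
After 4 (seek(+6, CUR)): offset=23
After 5 (seek(-2, CUR)): offset=21
After 6 (seek(-20, END)): offset=4
After 7 (seek(15, SET)): offset=15
After 8 (read(3)): returned '3N0', offset=18
After 9 (read(5)): returned 'JYZMM', offset=23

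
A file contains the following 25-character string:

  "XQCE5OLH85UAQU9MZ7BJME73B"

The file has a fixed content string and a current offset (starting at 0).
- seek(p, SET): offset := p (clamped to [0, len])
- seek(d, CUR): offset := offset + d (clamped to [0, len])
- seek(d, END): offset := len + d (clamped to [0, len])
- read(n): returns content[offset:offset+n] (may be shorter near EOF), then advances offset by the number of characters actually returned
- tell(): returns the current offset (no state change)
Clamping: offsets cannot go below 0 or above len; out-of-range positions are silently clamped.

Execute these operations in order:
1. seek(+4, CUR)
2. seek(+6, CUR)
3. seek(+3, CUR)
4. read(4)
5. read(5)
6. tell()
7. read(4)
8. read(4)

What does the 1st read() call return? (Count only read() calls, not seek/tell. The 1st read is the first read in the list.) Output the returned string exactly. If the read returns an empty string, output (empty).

After 1 (seek(+4, CUR)): offset=4
After 2 (seek(+6, CUR)): offset=10
After 3 (seek(+3, CUR)): offset=13
After 4 (read(4)): returned 'U9MZ', offset=17
After 5 (read(5)): returned '7BJME', offset=22
After 6 (tell()): offset=22
After 7 (read(4)): returned '73B', offset=25
After 8 (read(4)): returned '', offset=25

Answer: U9MZ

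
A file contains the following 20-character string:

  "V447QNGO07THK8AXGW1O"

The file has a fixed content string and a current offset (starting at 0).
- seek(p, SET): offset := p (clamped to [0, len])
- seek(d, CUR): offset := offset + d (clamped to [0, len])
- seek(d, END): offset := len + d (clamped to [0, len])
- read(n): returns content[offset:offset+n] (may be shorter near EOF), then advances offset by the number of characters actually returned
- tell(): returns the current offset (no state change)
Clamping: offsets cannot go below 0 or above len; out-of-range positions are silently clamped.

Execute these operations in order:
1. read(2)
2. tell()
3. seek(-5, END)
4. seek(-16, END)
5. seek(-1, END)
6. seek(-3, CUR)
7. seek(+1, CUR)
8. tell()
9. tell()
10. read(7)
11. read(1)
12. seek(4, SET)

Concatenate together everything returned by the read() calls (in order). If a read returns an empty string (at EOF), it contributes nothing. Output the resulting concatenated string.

Answer: V4W1O

Derivation:
After 1 (read(2)): returned 'V4', offset=2
After 2 (tell()): offset=2
After 3 (seek(-5, END)): offset=15
After 4 (seek(-16, END)): offset=4
After 5 (seek(-1, END)): offset=19
After 6 (seek(-3, CUR)): offset=16
After 7 (seek(+1, CUR)): offset=17
After 8 (tell()): offset=17
After 9 (tell()): offset=17
After 10 (read(7)): returned 'W1O', offset=20
After 11 (read(1)): returned '', offset=20
After 12 (seek(4, SET)): offset=4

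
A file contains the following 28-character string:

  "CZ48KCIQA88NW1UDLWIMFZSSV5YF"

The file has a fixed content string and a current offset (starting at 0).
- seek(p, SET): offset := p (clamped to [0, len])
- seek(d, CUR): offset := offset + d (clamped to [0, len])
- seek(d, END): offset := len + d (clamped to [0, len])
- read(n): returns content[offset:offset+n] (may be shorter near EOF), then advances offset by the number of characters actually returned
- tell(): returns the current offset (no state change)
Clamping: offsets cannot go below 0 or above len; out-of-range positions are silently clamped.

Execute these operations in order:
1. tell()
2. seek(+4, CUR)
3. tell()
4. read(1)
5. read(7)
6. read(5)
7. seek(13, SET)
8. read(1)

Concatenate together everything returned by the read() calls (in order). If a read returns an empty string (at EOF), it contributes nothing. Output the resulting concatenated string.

Answer: KCIQA88NW1UDL1

Derivation:
After 1 (tell()): offset=0
After 2 (seek(+4, CUR)): offset=4
After 3 (tell()): offset=4
After 4 (read(1)): returned 'K', offset=5
After 5 (read(7)): returned 'CIQA88N', offset=12
After 6 (read(5)): returned 'W1UDL', offset=17
After 7 (seek(13, SET)): offset=13
After 8 (read(1)): returned '1', offset=14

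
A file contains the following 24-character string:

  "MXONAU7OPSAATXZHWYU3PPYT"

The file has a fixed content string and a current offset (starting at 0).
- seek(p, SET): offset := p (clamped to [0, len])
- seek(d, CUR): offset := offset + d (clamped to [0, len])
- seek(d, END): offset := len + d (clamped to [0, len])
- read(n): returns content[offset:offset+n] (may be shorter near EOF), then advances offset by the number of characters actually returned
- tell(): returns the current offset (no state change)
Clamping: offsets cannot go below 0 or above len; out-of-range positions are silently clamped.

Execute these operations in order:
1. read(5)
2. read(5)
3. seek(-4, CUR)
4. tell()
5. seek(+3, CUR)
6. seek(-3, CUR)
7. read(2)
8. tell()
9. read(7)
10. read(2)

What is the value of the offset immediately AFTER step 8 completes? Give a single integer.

After 1 (read(5)): returned 'MXONA', offset=5
After 2 (read(5)): returned 'U7OPS', offset=10
After 3 (seek(-4, CUR)): offset=6
After 4 (tell()): offset=6
After 5 (seek(+3, CUR)): offset=9
After 6 (seek(-3, CUR)): offset=6
After 7 (read(2)): returned '7O', offset=8
After 8 (tell()): offset=8

Answer: 8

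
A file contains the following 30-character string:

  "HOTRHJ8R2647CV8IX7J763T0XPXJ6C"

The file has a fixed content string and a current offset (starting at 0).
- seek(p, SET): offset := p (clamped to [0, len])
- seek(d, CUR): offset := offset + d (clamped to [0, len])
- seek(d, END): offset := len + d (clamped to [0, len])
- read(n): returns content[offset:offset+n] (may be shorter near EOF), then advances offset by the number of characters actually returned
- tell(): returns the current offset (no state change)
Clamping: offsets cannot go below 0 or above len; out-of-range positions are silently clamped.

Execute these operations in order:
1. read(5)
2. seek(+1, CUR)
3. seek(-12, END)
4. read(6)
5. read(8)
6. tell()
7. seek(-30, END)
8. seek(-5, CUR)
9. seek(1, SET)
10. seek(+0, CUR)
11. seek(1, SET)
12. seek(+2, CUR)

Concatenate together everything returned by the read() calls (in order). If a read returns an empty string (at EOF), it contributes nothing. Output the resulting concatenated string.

After 1 (read(5)): returned 'HOTRH', offset=5
After 2 (seek(+1, CUR)): offset=6
After 3 (seek(-12, END)): offset=18
After 4 (read(6)): returned 'J763T0', offset=24
After 5 (read(8)): returned 'XPXJ6C', offset=30
After 6 (tell()): offset=30
After 7 (seek(-30, END)): offset=0
After 8 (seek(-5, CUR)): offset=0
After 9 (seek(1, SET)): offset=1
After 10 (seek(+0, CUR)): offset=1
After 11 (seek(1, SET)): offset=1
After 12 (seek(+2, CUR)): offset=3

Answer: HOTRHJ763T0XPXJ6C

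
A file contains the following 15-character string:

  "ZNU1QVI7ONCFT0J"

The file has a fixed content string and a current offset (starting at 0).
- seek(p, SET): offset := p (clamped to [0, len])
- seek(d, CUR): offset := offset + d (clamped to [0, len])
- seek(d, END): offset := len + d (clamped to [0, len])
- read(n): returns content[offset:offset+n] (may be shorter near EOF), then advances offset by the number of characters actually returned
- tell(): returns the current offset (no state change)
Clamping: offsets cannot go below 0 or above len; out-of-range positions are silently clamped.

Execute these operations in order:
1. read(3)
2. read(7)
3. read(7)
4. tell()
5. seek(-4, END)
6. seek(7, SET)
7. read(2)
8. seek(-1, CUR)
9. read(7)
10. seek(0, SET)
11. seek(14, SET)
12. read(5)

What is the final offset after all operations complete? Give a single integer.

After 1 (read(3)): returned 'ZNU', offset=3
After 2 (read(7)): returned '1QVI7ON', offset=10
After 3 (read(7)): returned 'CFT0J', offset=15
After 4 (tell()): offset=15
After 5 (seek(-4, END)): offset=11
After 6 (seek(7, SET)): offset=7
After 7 (read(2)): returned '7O', offset=9
After 8 (seek(-1, CUR)): offset=8
After 9 (read(7)): returned 'ONCFT0J', offset=15
After 10 (seek(0, SET)): offset=0
After 11 (seek(14, SET)): offset=14
After 12 (read(5)): returned 'J', offset=15

Answer: 15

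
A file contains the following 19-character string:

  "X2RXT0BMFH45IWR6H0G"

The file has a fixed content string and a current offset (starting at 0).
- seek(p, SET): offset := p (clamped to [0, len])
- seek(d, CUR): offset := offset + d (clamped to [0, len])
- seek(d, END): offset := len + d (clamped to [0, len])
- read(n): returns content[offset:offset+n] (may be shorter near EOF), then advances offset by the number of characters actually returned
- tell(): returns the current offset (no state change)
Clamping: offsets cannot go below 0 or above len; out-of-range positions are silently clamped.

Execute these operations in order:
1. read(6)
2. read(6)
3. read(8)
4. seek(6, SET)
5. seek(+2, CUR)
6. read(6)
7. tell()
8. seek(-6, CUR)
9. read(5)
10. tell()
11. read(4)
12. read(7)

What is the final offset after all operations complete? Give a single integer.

Answer: 19

Derivation:
After 1 (read(6)): returned 'X2RXT0', offset=6
After 2 (read(6)): returned 'BMFH45', offset=12
After 3 (read(8)): returned 'IWR6H0G', offset=19
After 4 (seek(6, SET)): offset=6
After 5 (seek(+2, CUR)): offset=8
After 6 (read(6)): returned 'FH45IW', offset=14
After 7 (tell()): offset=14
After 8 (seek(-6, CUR)): offset=8
After 9 (read(5)): returned 'FH45I', offset=13
After 10 (tell()): offset=13
After 11 (read(4)): returned 'WR6H', offset=17
After 12 (read(7)): returned '0G', offset=19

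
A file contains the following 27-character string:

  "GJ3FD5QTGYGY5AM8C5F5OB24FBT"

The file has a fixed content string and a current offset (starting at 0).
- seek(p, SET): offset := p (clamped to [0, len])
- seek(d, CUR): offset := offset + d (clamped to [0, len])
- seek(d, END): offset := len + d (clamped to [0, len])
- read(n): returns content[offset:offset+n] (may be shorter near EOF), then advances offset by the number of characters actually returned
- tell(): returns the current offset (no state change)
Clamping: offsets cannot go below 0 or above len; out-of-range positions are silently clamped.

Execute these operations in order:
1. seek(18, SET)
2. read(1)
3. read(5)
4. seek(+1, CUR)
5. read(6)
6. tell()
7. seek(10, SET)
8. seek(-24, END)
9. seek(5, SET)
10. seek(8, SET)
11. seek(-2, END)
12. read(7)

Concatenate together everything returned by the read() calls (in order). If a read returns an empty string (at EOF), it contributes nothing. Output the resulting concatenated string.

After 1 (seek(18, SET)): offset=18
After 2 (read(1)): returned 'F', offset=19
After 3 (read(5)): returned '5OB24', offset=24
After 4 (seek(+1, CUR)): offset=25
After 5 (read(6)): returned 'BT', offset=27
After 6 (tell()): offset=27
After 7 (seek(10, SET)): offset=10
After 8 (seek(-24, END)): offset=3
After 9 (seek(5, SET)): offset=5
After 10 (seek(8, SET)): offset=8
After 11 (seek(-2, END)): offset=25
After 12 (read(7)): returned 'BT', offset=27

Answer: F5OB24BTBT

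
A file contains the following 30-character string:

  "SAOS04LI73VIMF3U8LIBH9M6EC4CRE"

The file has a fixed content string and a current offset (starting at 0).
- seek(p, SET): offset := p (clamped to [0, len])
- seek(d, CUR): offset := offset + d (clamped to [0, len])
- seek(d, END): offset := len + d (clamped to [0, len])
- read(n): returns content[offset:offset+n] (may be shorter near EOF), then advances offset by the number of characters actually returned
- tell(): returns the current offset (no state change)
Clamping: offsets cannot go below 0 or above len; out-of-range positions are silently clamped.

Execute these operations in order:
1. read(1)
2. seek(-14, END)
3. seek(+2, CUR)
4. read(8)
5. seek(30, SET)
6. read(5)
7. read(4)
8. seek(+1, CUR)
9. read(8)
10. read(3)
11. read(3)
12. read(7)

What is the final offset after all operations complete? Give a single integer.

After 1 (read(1)): returned 'S', offset=1
After 2 (seek(-14, END)): offset=16
After 3 (seek(+2, CUR)): offset=18
After 4 (read(8)): returned 'IBH9M6EC', offset=26
After 5 (seek(30, SET)): offset=30
After 6 (read(5)): returned '', offset=30
After 7 (read(4)): returned '', offset=30
After 8 (seek(+1, CUR)): offset=30
After 9 (read(8)): returned '', offset=30
After 10 (read(3)): returned '', offset=30
After 11 (read(3)): returned '', offset=30
After 12 (read(7)): returned '', offset=30

Answer: 30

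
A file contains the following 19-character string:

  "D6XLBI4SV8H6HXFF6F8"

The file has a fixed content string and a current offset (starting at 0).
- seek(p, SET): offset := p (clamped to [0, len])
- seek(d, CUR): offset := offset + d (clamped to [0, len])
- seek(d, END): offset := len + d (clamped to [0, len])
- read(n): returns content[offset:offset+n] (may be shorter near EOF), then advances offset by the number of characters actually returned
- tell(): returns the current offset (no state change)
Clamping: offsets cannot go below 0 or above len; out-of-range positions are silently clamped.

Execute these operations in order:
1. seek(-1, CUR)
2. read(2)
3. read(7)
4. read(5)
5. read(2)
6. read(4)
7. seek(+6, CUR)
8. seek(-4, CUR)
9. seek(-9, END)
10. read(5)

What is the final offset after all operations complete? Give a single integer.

After 1 (seek(-1, CUR)): offset=0
After 2 (read(2)): returned 'D6', offset=2
After 3 (read(7)): returned 'XLBI4SV', offset=9
After 4 (read(5)): returned '8H6HX', offset=14
After 5 (read(2)): returned 'FF', offset=16
After 6 (read(4)): returned '6F8', offset=19
After 7 (seek(+6, CUR)): offset=19
After 8 (seek(-4, CUR)): offset=15
After 9 (seek(-9, END)): offset=10
After 10 (read(5)): returned 'H6HXF', offset=15

Answer: 15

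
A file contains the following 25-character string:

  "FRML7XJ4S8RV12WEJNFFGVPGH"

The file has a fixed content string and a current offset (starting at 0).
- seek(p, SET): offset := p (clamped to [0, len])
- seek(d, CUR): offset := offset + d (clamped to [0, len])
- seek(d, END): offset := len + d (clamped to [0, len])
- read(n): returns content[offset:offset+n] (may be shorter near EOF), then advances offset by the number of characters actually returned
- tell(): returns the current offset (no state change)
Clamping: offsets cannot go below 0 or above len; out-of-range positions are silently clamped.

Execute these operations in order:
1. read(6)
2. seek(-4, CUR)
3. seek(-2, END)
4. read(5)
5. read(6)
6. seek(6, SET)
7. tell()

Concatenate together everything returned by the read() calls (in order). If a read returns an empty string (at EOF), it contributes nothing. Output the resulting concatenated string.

After 1 (read(6)): returned 'FRML7X', offset=6
After 2 (seek(-4, CUR)): offset=2
After 3 (seek(-2, END)): offset=23
After 4 (read(5)): returned 'GH', offset=25
After 5 (read(6)): returned '', offset=25
After 6 (seek(6, SET)): offset=6
After 7 (tell()): offset=6

Answer: FRML7XGH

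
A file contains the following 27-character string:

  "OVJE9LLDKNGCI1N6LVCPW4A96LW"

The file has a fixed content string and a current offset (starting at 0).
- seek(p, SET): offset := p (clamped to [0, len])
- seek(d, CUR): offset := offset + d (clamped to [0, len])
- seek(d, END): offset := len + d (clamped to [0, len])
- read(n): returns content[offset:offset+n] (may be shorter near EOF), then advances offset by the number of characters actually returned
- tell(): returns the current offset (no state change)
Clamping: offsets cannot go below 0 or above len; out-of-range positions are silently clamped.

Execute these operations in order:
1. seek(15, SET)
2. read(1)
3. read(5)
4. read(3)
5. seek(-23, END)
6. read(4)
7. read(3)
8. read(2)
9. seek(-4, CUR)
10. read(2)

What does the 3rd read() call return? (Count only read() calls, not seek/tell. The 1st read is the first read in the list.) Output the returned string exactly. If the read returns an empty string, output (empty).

After 1 (seek(15, SET)): offset=15
After 2 (read(1)): returned '6', offset=16
After 3 (read(5)): returned 'LVCPW', offset=21
After 4 (read(3)): returned '4A9', offset=24
After 5 (seek(-23, END)): offset=4
After 6 (read(4)): returned '9LLD', offset=8
After 7 (read(3)): returned 'KNG', offset=11
After 8 (read(2)): returned 'CI', offset=13
After 9 (seek(-4, CUR)): offset=9
After 10 (read(2)): returned 'NG', offset=11

Answer: 4A9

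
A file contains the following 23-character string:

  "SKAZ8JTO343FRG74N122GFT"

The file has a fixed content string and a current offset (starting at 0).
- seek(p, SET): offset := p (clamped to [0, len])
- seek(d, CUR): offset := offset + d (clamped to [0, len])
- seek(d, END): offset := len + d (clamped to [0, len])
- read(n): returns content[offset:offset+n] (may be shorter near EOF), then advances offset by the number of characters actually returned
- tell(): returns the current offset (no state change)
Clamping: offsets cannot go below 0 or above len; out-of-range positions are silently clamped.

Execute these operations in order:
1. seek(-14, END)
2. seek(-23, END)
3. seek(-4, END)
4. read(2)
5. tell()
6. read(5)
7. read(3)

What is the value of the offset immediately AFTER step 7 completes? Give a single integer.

After 1 (seek(-14, END)): offset=9
After 2 (seek(-23, END)): offset=0
After 3 (seek(-4, END)): offset=19
After 4 (read(2)): returned '2G', offset=21
After 5 (tell()): offset=21
After 6 (read(5)): returned 'FT', offset=23
After 7 (read(3)): returned '', offset=23

Answer: 23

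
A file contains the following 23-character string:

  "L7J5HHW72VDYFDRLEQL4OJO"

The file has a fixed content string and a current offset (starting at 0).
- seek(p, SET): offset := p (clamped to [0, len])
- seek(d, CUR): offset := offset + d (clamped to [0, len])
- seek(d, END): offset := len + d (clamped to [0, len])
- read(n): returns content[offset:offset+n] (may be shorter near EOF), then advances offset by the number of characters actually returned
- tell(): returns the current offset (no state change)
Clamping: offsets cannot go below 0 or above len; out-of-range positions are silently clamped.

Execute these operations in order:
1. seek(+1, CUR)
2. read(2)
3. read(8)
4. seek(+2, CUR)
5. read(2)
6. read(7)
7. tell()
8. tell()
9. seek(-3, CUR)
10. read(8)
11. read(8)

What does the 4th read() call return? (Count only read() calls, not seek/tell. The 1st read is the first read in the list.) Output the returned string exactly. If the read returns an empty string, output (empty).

After 1 (seek(+1, CUR)): offset=1
After 2 (read(2)): returned '7J', offset=3
After 3 (read(8)): returned '5HHW72VD', offset=11
After 4 (seek(+2, CUR)): offset=13
After 5 (read(2)): returned 'DR', offset=15
After 6 (read(7)): returned 'LEQL4OJ', offset=22
After 7 (tell()): offset=22
After 8 (tell()): offset=22
After 9 (seek(-3, CUR)): offset=19
After 10 (read(8)): returned '4OJO', offset=23
After 11 (read(8)): returned '', offset=23

Answer: LEQL4OJ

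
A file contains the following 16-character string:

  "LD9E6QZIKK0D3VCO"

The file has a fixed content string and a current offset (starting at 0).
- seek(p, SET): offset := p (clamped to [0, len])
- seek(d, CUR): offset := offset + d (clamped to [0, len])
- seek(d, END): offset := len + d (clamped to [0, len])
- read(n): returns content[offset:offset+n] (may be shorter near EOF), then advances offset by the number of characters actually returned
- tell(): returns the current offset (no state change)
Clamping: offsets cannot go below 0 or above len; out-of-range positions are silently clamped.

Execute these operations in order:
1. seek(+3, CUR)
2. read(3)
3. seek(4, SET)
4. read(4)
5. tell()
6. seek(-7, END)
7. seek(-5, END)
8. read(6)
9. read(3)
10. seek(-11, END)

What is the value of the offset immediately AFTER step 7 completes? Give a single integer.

Answer: 11

Derivation:
After 1 (seek(+3, CUR)): offset=3
After 2 (read(3)): returned 'E6Q', offset=6
After 3 (seek(4, SET)): offset=4
After 4 (read(4)): returned '6QZI', offset=8
After 5 (tell()): offset=8
After 6 (seek(-7, END)): offset=9
After 7 (seek(-5, END)): offset=11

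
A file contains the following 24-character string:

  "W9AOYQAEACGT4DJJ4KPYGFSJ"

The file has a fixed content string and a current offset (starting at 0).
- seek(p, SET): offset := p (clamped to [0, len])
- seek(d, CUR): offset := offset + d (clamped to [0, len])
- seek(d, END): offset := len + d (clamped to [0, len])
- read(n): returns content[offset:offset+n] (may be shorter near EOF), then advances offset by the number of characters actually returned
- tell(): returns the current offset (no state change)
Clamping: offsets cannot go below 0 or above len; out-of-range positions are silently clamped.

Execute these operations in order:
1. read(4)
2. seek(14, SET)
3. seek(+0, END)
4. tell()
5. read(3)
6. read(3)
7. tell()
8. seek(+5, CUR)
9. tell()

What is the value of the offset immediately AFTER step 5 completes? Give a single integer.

After 1 (read(4)): returned 'W9AO', offset=4
After 2 (seek(14, SET)): offset=14
After 3 (seek(+0, END)): offset=24
After 4 (tell()): offset=24
After 5 (read(3)): returned '', offset=24

Answer: 24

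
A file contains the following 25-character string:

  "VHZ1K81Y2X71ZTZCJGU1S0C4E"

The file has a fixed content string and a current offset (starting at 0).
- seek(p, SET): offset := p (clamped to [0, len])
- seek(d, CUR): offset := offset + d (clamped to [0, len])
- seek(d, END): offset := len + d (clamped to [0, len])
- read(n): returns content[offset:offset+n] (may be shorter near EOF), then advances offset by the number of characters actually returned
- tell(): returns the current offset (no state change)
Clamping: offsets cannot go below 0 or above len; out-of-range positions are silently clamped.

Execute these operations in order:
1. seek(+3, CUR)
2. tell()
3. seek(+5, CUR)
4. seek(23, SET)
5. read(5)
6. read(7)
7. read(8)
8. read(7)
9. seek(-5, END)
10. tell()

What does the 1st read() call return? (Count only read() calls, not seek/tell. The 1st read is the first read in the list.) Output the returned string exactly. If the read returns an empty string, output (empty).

After 1 (seek(+3, CUR)): offset=3
After 2 (tell()): offset=3
After 3 (seek(+5, CUR)): offset=8
After 4 (seek(23, SET)): offset=23
After 5 (read(5)): returned '4E', offset=25
After 6 (read(7)): returned '', offset=25
After 7 (read(8)): returned '', offset=25
After 8 (read(7)): returned '', offset=25
After 9 (seek(-5, END)): offset=20
After 10 (tell()): offset=20

Answer: 4E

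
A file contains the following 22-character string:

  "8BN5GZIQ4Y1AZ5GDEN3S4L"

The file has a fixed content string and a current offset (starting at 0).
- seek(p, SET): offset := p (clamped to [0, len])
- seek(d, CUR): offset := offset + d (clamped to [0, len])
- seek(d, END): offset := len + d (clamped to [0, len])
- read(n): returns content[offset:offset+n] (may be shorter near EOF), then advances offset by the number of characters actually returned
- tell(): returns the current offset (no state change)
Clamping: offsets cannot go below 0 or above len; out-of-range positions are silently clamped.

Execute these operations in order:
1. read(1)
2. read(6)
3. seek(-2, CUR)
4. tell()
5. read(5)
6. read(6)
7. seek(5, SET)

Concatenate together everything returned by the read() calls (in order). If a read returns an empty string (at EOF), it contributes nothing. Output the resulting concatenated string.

Answer: 8BN5GZIZIQ4Y1AZ5GD

Derivation:
After 1 (read(1)): returned '8', offset=1
After 2 (read(6)): returned 'BN5GZI', offset=7
After 3 (seek(-2, CUR)): offset=5
After 4 (tell()): offset=5
After 5 (read(5)): returned 'ZIQ4Y', offset=10
After 6 (read(6)): returned '1AZ5GD', offset=16
After 7 (seek(5, SET)): offset=5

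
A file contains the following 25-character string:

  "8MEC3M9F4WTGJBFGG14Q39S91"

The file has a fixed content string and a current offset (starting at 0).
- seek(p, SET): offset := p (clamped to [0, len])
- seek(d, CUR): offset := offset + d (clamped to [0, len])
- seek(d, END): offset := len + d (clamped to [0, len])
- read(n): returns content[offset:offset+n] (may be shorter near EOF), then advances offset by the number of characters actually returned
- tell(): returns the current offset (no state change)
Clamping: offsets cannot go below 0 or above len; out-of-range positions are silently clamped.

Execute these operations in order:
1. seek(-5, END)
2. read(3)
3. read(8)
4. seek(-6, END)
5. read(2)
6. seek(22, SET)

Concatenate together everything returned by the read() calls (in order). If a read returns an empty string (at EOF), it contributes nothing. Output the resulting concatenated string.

After 1 (seek(-5, END)): offset=20
After 2 (read(3)): returned '39S', offset=23
After 3 (read(8)): returned '91', offset=25
After 4 (seek(-6, END)): offset=19
After 5 (read(2)): returned 'Q3', offset=21
After 6 (seek(22, SET)): offset=22

Answer: 39S91Q3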